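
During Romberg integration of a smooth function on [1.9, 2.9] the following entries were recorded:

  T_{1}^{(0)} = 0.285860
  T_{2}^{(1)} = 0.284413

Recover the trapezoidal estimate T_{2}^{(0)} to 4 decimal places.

0.2848

From T_{2}^{(1)} = (4·T_{2}^{(0)} − T_{1}^{(0)})/3, solve for T_{2}^{(0)}:
4·T_{2}^{(0)} = 3·0.284413 + 0.285860 = 1.139099
T_{2}^{(0)} = 0.284775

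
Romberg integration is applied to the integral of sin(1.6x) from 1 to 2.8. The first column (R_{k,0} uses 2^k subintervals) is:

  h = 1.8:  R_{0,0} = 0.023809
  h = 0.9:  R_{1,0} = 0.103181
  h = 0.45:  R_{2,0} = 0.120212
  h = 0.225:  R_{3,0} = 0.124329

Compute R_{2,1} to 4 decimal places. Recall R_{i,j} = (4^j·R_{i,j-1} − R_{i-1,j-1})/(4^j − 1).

R_{2,1} = 0.120212 + (0.120212 − 0.103181)/3 = 0.125889

0.1259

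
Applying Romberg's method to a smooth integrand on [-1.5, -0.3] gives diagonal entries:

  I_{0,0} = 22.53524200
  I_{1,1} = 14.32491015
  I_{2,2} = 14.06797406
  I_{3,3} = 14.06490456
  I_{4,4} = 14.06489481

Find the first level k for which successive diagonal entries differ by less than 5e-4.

k = 4

|I_{1,1} − I_{0,0}| = 8.21033185 ≥ 5e-4
|I_{2,2} − I_{1,1}| = 0.25693609 ≥ 5e-4
|I_{3,3} − I_{2,2}| = 0.00306950 ≥ 5e-4
|I_{4,4} − I_{3,3}| = 0.00000975 < 5e-4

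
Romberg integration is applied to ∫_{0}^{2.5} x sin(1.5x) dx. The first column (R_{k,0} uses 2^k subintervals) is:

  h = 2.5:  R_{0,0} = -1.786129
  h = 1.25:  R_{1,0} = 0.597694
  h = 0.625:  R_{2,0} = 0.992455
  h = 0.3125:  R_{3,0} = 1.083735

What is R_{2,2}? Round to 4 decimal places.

R_{1,1} = (4·0.597694 − (-1.786129)) / 3 = 1.392302
R_{2,1} = 0.992455 + (0.992455 − 0.597694)/3 = 1.124042
R_{2,2} = 1.124042 + (1.124042 − 1.392302)/15 = 1.106158

1.1062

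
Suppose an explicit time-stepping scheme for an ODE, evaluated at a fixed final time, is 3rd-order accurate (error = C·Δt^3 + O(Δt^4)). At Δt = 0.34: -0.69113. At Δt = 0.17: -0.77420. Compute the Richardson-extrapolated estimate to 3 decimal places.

-0.786

The leading error scales as Δt^3; refining by a factor of 2 reduces it by 2^3 = 8.
Extrapolated value = (8·A(Δt/2) − A(Δt)) / (8 − 1)
= (8·(-0.77420) − (-0.69113)) / 7
= -5.50247 / 7 = -0.78607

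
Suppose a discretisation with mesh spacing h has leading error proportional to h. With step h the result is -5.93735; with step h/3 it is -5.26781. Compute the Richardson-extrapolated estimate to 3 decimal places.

-4.933

The leading error scales as h; refining by a factor of 3 reduces it by 3^1 = 3.
Extrapolated value = (3·A(h/3) − A(h)) / (3 − 1)
= (3·(-5.26781) − (-5.93735)) / 2
= -9.86608 / 2 = -4.93304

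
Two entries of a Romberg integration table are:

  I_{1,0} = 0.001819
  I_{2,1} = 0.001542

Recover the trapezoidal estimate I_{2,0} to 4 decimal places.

0.0016

From I_{2,1} = (4·I_{2,0} − I_{1,0})/3, solve for I_{2,0}:
4·I_{2,0} = 3·0.001542 + 0.001819 = 0.006445
I_{2,0} = 0.001611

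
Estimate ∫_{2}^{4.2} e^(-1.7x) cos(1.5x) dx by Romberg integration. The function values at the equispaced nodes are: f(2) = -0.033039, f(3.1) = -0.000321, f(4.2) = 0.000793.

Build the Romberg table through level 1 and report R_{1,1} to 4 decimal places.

-0.0123

R_{0,0} (trapezoid, 1 panel, h=2.2000): -0.035471
R_{1,0} (trapezoid, 2 panels, h=1.1000): -0.018088
R_{1,1} = -0.018088 + (-0.018088 − (-0.035471))/3 = -0.012294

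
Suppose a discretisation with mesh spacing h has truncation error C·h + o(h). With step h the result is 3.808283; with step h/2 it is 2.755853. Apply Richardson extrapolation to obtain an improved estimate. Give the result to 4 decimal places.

1.7034

The leading error scales as h; refining by a factor of 2 reduces it by 2^1 = 2.
Extrapolated value = (2·A(h/2) − A(h)) / (2 − 1)
= (2·2.755853 − 3.808283) / 1
= 1.703423 / 1 = 1.703423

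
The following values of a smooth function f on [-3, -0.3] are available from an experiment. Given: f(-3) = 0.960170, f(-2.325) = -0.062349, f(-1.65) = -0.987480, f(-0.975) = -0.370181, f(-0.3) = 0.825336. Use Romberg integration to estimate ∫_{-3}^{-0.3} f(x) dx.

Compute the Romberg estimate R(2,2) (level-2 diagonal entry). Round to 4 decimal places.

R(0,0) (trapezoid, 1 panel, h=2.7000): 2.410433
R(1,0) (trapezoid, 2 panels, h=1.3500): -0.127881
R(2,0) (trapezoid, 4 panels, h=0.6750): -0.355898
R(1,1) = -0.127881 + (-0.127881 − 2.410433)/3 = -0.973986
R(2,1) = -0.355898 + (-0.355898 − (-0.127881))/3 = -0.431904
R(2,2) = -0.431904 + (-0.431904 − (-0.973986))/15 = -0.395765

-0.3958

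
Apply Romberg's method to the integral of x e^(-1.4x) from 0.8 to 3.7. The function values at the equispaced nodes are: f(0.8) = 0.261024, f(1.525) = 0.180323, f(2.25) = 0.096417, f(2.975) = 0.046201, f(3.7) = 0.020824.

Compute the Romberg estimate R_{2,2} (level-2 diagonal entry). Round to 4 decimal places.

R_{0,0} (trapezoid, 1 panel, h=2.9000): 0.408680
R_{1,0} (trapezoid, 2 panels, h=1.4500): 0.344144
R_{2,0} (trapezoid, 4 panels, h=0.7250): 0.336302
R_{1,1} = 0.344144 + (0.344144 − 0.408680)/3 = 0.322632
R_{2,1} = 0.336302 + (0.336302 − 0.344144)/3 = 0.333688
R_{2,2} = 0.333688 + (0.333688 − 0.322632)/15 = 0.334425

0.3344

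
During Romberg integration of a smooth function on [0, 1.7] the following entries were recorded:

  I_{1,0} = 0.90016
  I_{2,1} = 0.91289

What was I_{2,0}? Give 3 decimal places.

From I_{2,1} = (4·I_{2,0} − I_{1,0})/3, solve for I_{2,0}:
4·I_{2,0} = 3·0.91289 + 0.90016 = 3.63883
I_{2,0} = 0.90971

0.910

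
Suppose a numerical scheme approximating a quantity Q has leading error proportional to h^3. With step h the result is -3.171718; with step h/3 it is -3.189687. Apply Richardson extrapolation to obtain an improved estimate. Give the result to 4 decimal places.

-3.1904

The leading error scales as h^3; refining by a factor of 3 reduces it by 3^3 = 27.
Extrapolated value = (27·A(h/3) − A(h)) / (27 − 1)
= (27·(-3.189687) − (-3.171718)) / 26
= -82.949831 / 26 = -3.190378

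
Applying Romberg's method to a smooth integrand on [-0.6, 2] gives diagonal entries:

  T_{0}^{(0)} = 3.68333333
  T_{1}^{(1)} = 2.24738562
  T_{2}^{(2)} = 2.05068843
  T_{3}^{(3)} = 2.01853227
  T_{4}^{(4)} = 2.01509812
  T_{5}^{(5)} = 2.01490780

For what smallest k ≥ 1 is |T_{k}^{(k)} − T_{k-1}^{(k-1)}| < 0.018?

|T_{1}^{(1)} − T_{0}^{(0)}| = 1.43594771 ≥ 0.018
|T_{2}^{(2)} − T_{1}^{(1)}| = 0.19669719 ≥ 0.018
|T_{3}^{(3)} − T_{2}^{(2)}| = 0.03215616 ≥ 0.018
|T_{4}^{(4)} − T_{3}^{(3)}| = 0.00343415 < 0.018

k = 4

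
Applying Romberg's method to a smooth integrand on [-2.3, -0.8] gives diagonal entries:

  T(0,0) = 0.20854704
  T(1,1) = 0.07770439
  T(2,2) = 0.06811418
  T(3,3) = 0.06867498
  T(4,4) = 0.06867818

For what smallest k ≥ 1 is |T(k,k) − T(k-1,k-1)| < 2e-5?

k = 4

|T(1,1) − T(0,0)| = 0.13084265 ≥ 2e-5
|T(2,2) − T(1,1)| = 0.00959021 ≥ 2e-5
|T(3,3) − T(2,2)| = 0.00056080 ≥ 2e-5
|T(4,4) − T(3,3)| = 0.00000320 < 2e-5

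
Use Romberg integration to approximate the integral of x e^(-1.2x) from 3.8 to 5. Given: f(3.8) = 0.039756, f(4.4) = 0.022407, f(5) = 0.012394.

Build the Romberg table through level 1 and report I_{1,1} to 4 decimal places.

0.0284

I_{0,0} (trapezoid, 1 panel, h=1.2000): 0.031290
I_{1,0} (trapezoid, 2 panels, h=0.6000): 0.029089
I_{1,1} = 0.029089 + (0.029089 − 0.031290)/3 = 0.028355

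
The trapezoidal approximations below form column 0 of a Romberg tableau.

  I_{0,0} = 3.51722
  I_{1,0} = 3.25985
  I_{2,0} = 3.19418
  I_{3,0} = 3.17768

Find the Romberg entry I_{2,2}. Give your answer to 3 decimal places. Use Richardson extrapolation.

3.172

Richardson extrapolation on the trapezoidal column (denominator 4−1=3):
I_{1,1} = 3.25985 + (3.25985 − 3.51722)/3 = 3.17406
I_{2,1} = 3.19418 + (3.19418 − 3.25985)/3 = 3.17229
I_{2,2} = (16·3.17229 − 3.17406) / 15 = 3.17217
(Column j=1 coincides with Simpson's rule on the same nodes.)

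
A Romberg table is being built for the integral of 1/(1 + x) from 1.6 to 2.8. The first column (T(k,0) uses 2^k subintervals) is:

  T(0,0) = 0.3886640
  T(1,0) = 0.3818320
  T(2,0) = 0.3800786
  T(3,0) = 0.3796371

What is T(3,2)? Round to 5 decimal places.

0.37949

T(2,1) = 0.3800786 + (0.3800786 − 0.3818320)/3 = 0.3794941
T(3,1) = 0.3796371 + (0.3796371 − 0.3800786)/3 = 0.3794899
T(3,2) = (16·0.3794899 − 0.3794941) / 15 = 0.3794896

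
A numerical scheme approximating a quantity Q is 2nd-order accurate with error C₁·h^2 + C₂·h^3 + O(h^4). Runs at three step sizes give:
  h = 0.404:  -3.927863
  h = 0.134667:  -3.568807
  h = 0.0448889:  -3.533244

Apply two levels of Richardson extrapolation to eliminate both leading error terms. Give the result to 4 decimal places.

First eliminate the h^2 term (factor 3^2 = 9):
  B₁ = (9·(-3.568807) − (-3.927863))/8 = -3.523925
  B₂ = (9·(-3.533244) − (-3.568807))/8 = -3.528799
Then eliminate the h^3 term (factor 3^3 = 27):
  (27·(-3.528799) − (-3.523925))/26 = -3.528986

-3.5290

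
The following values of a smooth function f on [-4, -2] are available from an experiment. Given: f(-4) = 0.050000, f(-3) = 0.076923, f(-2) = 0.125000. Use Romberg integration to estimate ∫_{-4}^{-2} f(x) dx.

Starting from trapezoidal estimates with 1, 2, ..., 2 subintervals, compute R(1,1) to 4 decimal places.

R(0,0) (trapezoid, 1 panel, h=2.0000): 0.175000
R(1,0) (trapezoid, 2 panels, h=1.0000): 0.164423
R(1,1) = 0.164423 + (0.164423 − 0.175000)/3 = 0.160897

0.1609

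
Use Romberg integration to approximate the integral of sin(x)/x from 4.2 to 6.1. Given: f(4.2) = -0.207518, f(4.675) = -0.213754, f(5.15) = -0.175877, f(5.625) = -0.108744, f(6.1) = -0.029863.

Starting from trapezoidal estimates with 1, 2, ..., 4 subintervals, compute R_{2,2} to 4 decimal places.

R_{0,0} (trapezoid, 1 panel, h=1.9000): -0.225512
R_{1,0} (trapezoid, 2 panels, h=0.9500): -0.279839
R_{2,0} (trapezoid, 4 panels, h=0.4750): -0.293106
R_{1,1} = -0.279839 + (-0.279839 − (-0.225512))/3 = -0.297948
R_{2,1} = -0.293106 + (-0.293106 − (-0.279839))/3 = -0.297528
R_{2,2} = -0.297528 + (-0.297528 − (-0.297948))/15 = -0.297500

-0.2975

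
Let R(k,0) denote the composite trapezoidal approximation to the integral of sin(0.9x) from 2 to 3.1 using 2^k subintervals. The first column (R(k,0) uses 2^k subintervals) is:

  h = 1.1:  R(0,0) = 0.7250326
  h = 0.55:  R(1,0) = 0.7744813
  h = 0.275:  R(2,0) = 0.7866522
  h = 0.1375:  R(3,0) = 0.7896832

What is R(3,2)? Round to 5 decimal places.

0.79069

R(2,1) = (4·0.7866522 − 0.7744813) / 3 = 0.7907092
R(3,1) = (4·0.7896832 − 0.7866522) / 3 = 0.7906935
R(3,2) = (16·0.7906935 − 0.7907092) / 15 = 0.7906925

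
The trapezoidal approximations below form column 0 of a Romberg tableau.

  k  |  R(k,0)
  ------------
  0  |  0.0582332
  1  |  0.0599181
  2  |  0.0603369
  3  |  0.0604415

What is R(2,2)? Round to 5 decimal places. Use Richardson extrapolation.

0.06048

Richardson extrapolation on the trapezoidal column (denominator 4−1=3):
R(1,1) = 0.0599181 + (0.0599181 − 0.0582332)/3 = 0.0604797
R(2,1) = 0.0603369 + (0.0603369 − 0.0599181)/3 = 0.0604765
R(2,2) = (16·0.0604765 − 0.0604797) / 15 = 0.0604763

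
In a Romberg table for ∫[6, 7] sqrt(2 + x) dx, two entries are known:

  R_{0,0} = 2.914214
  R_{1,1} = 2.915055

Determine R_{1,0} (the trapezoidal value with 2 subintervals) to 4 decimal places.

2.9148

From R_{1,1} = (4·R_{1,0} − R_{0,0})/3, solve for R_{1,0}:
4·R_{1,0} = 3·2.915055 + 2.914214 = 11.659379
R_{1,0} = 2.914845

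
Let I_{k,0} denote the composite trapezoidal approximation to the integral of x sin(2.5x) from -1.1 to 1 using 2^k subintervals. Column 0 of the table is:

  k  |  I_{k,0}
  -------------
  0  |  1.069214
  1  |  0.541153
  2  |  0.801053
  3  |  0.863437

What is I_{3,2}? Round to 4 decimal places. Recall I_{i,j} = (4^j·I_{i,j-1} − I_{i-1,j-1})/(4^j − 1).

I_{2,1} = 0.801053 + (0.801053 − 0.541153)/3 = 0.887686
I_{3,1} = (4·0.863437 − 0.801053) / 3 = 0.884232
I_{3,2} = 0.884232 + (0.884232 − 0.887686)/15 = 0.884002

0.8840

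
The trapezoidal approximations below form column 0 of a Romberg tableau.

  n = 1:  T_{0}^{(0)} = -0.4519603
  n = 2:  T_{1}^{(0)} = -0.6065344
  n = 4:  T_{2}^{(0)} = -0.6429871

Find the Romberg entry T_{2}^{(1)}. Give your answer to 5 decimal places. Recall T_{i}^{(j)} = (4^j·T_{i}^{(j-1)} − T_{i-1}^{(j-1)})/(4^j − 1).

T_{2}^{(1)} = -0.6429871 + (-0.6429871 − (-0.6065344))/3 = -0.6551380

-0.65514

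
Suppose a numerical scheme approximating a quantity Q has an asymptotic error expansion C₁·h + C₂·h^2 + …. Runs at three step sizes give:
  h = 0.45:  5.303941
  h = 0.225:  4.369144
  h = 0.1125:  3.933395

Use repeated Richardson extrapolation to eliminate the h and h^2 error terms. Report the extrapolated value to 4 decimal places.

First eliminate the h term (factor 2^1 = 2):
  B₁ = (2·4.369144 − 5.303941)/1 = 3.434347
  B₂ = (2·3.933395 − 4.369144)/1 = 3.497646
Then eliminate the h^2 term (factor 2^2 = 4):
  (4·3.497646 − 3.434347)/3 = 3.518746

3.5187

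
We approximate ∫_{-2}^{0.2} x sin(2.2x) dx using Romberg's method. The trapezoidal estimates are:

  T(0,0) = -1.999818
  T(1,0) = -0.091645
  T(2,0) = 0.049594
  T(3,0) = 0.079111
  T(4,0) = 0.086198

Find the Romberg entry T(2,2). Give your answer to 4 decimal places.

Richardson extrapolation on the trapezoidal column (denominator 4−1=3):
T(1,1) = (4·(-0.091645) − (-1.999818)) / 3 = 0.544413
T(2,1) = (4·0.049594 − (-0.091645)) / 3 = 0.096674
T(2,2) = 0.096674 + (0.096674 − 0.544413)/15 = 0.066825

0.0668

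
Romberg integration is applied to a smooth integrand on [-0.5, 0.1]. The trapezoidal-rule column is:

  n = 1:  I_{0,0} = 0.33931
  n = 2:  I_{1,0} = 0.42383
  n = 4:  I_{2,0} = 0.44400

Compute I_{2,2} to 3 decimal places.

Richardson extrapolation on the trapezoidal column (denominator 4−1=3):
I_{1,1} = (4·0.42383 − 0.33931) / 3 = 0.45200
I_{2,1} = (4·0.44400 − 0.42383) / 3 = 0.45072
I_{2,2} = 0.45072 + (0.45072 − 0.45200)/15 = 0.45063

0.451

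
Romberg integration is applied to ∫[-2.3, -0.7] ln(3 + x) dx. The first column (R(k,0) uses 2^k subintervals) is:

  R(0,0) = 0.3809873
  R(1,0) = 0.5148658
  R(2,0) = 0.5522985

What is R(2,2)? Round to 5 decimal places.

0.56513

R(1,1) = 0.5148658 + (0.5148658 − 0.3809873)/3 = 0.5594920
R(2,1) = (4·0.5522985 − 0.5148658) / 3 = 0.5647761
R(2,2) = (16·0.5647761 − 0.5594920) / 15 = 0.5651284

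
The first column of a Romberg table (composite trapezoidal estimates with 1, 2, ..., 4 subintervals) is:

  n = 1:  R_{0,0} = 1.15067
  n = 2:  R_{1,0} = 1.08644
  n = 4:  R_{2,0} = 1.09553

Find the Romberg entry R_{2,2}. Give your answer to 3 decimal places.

1.101

Richardson extrapolation on the trapezoidal column (denominator 4−1=3):
R_{1,1} = 1.08644 + (1.08644 − 1.15067)/3 = 1.06503
R_{2,1} = (4·1.09553 − 1.08644) / 3 = 1.09856
R_{2,2} = (16·1.09856 − 1.06503) / 15 = 1.10080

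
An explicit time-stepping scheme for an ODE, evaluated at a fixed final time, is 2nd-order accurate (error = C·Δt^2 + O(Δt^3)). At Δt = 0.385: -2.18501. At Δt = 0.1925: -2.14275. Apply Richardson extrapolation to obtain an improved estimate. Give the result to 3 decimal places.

-2.129

The leading error scales as Δt^2; refining by a factor of 2 reduces it by 2^2 = 4.
Extrapolated value = (4·A(Δt/2) − A(Δt)) / (4 − 1)
= (4·(-2.14275) − (-2.18501)) / 3
= -6.38599 / 3 = -2.12866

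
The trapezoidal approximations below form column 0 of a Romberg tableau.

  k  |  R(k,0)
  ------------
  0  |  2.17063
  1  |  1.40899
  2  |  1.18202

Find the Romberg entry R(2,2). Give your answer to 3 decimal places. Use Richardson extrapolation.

Richardson extrapolation on the trapezoidal column (denominator 4−1=3):
R(1,1) = (4·1.40899 − 2.17063) / 3 = 1.15511
R(2,1) = (4·1.18202 − 1.40899) / 3 = 1.10636
R(2,2) = 1.10636 + (1.10636 − 1.15511)/15 = 1.10311

1.103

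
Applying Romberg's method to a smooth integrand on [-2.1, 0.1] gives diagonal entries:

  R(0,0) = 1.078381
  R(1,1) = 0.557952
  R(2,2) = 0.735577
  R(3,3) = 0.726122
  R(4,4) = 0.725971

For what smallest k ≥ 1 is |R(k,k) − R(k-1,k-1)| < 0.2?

|R(1,1) − R(0,0)| = 0.520429 ≥ 0.2
|R(2,2) − R(1,1)| = 0.177625 < 0.2

k = 2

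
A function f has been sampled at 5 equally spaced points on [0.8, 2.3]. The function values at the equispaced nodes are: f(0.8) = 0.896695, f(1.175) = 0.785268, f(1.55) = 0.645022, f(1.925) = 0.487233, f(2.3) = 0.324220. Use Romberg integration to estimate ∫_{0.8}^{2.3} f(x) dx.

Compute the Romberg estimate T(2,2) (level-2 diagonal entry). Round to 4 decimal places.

0.9501

T(0,0) (trapezoid, 1 panel, h=1.5000): 0.915686
T(1,0) (trapezoid, 2 panels, h=0.7500): 0.941610
T(2,0) (trapezoid, 4 panels, h=0.3750): 0.947993
T(1,1) = 0.941610 + (0.941610 − 0.915686)/3 = 0.950251
T(2,1) = 0.947993 + (0.947993 − 0.941610)/3 = 0.950121
T(2,2) = 0.950121 + (0.950121 − 0.950251)/15 = 0.950112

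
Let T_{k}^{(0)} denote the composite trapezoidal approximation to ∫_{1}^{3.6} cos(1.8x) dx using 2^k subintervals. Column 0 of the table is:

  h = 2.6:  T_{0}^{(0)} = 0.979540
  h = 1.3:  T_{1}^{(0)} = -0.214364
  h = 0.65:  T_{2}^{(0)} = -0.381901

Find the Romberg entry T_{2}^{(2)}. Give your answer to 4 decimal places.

T_{1}^{(1)} = -0.214364 + (-0.214364 − 0.979540)/3 = -0.612332
T_{2}^{(1)} = (4·(-0.381901) − (-0.214364)) / 3 = -0.437747
T_{2}^{(2)} = (16·(-0.437747) − (-0.612332)) / 15 = -0.426108

-0.4261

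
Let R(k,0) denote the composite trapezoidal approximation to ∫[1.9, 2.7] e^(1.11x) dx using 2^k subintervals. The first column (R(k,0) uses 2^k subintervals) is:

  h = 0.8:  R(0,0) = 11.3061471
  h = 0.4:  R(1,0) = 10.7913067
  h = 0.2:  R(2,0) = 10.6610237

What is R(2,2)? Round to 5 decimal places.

10.61746

Richardson extrapolation on the trapezoidal column (denominator 4−1=3):
R(1,1) = (4·10.7913067 − 11.3061471) / 3 = 10.6196932
R(2,1) = (4·10.6610237 − 10.7913067) / 3 = 10.6175960
R(2,2) = (16·10.6175960 − 10.6196932) / 15 = 10.6174562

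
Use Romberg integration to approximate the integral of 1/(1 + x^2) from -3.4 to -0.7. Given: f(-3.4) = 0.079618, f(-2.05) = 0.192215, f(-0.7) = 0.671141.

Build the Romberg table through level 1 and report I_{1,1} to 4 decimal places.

I_{0,0} (trapezoid, 1 panel, h=2.7000): 1.013525
I_{1,0} (trapezoid, 2 panels, h=1.3500): 0.766253
I_{1,1} = 0.766253 + (0.766253 − 1.013525)/3 = 0.683829

0.6838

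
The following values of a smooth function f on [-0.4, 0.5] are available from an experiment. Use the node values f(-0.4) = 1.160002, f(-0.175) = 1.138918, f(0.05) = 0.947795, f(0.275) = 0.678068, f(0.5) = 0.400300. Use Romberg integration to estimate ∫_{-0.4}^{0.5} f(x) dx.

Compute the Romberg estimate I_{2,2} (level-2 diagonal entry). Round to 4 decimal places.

I_{0,0} (trapezoid, 1 panel, h=0.9000): 0.702136
I_{1,0} (trapezoid, 2 panels, h=0.4500): 0.777576
I_{2,0} (trapezoid, 4 panels, h=0.2250): 0.797610
I_{1,1} = 0.777576 + (0.777576 − 0.702136)/3 = 0.802723
I_{2,1} = 0.797610 + (0.797610 − 0.777576)/3 = 0.804288
I_{2,2} = 0.804288 + (0.804288 − 0.802723)/15 = 0.804392

0.8044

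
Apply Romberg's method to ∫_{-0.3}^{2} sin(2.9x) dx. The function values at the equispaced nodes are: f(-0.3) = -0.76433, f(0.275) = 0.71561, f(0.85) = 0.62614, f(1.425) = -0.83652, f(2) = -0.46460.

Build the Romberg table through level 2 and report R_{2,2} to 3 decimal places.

R_{0,0} (trapezoid, 1 panel, h=2.3000): -1.41327
R_{1,0} (trapezoid, 2 panels, h=1.1500): 0.01343
R_{2,0} (trapezoid, 4 panels, h=0.5750): -0.06281
R_{1,1} = 0.01343 + (0.01343 − (-1.41327))/3 = 0.48900
R_{2,1} = -0.06281 + (-0.06281 − 0.01343)/3 = -0.08822
R_{2,2} = -0.08822 + (-0.08822 − 0.48900)/15 = -0.12670

-0.127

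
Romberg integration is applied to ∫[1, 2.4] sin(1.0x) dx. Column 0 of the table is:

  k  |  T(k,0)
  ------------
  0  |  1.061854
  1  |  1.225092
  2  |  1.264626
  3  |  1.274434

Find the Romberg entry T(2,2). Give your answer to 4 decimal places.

1.2777

T(1,1) = 1.225092 + (1.225092 − 1.061854)/3 = 1.279505
T(2,1) = (4·1.264626 − 1.225092) / 3 = 1.277804
T(2,2) = 1.277804 + (1.277804 − 1.279505)/15 = 1.277691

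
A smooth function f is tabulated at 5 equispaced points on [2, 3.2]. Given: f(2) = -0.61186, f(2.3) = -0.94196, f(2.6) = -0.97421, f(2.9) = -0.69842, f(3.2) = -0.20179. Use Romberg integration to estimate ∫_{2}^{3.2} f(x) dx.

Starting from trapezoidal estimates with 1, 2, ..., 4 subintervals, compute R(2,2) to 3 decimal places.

R(0,0) (trapezoid, 1 panel, h=1.2000): -0.48819
R(1,0) (trapezoid, 2 panels, h=0.6000): -0.82862
R(2,0) (trapezoid, 4 panels, h=0.3000): -0.90642
R(1,1) = -0.82862 + (-0.82862 − (-0.48819))/3 = -0.94210
R(2,1) = -0.90642 + (-0.90642 − (-0.82862))/3 = -0.93235
R(2,2) = -0.93235 + (-0.93235 − (-0.94210))/15 = -0.93170

-0.932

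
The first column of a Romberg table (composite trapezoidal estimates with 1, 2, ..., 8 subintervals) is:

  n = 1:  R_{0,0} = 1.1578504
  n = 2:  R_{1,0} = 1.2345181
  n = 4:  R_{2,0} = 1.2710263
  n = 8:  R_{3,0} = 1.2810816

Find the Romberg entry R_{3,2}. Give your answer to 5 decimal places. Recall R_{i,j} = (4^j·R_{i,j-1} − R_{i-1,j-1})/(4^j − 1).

Richardson extrapolation on the trapezoidal column (denominator 4−1=3):
R_{2,1} = (4·1.2710263 − 1.2345181) / 3 = 1.2831957
R_{3,1} = 1.2810816 + (1.2810816 − 1.2710263)/3 = 1.2844334
R_{3,2} = 1.2844334 + (1.2844334 − 1.2831957)/15 = 1.2845159

1.28452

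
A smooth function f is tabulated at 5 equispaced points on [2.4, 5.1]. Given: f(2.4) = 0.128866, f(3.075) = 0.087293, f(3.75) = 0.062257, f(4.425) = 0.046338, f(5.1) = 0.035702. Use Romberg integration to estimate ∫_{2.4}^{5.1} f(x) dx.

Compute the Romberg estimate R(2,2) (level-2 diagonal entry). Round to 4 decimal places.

R(0,0) (trapezoid, 1 panel, h=2.7000): 0.222167
R(1,0) (trapezoid, 2 panels, h=1.3500): 0.195130
R(2,0) (trapezoid, 4 panels, h=0.6750): 0.187766
R(1,1) = 0.195130 + (0.195130 − 0.222167)/3 = 0.186118
R(2,1) = 0.187766 + (0.187766 − 0.195130)/3 = 0.185311
R(2,2) = 0.185311 + (0.185311 − 0.186118)/15 = 0.185257

0.1853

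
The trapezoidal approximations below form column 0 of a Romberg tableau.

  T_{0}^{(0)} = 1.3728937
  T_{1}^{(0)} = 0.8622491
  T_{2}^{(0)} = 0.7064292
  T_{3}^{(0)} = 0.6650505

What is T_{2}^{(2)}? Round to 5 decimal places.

0.65199

Richardson extrapolation on the trapezoidal column (denominator 4−1=3):
T_{1}^{(1)} = 0.8622491 + (0.8622491 − 1.3728937)/3 = 0.6920342
T_{2}^{(1)} = (4·0.7064292 − 0.8622491) / 3 = 0.6544892
T_{2}^{(2)} = 0.6544892 + (0.6544892 − 0.6920342)/15 = 0.6519862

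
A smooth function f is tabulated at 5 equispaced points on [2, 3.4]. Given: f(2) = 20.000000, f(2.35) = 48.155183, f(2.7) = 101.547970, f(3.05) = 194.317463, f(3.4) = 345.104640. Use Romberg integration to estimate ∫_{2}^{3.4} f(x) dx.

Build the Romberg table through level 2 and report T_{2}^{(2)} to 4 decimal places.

T_{0}^{(0)} (trapezoid, 1 panel, h=1.4000): 255.573248
T_{1}^{(0)} (trapezoid, 2 panels, h=0.7000): 198.870203
T_{2}^{(0)} (trapezoid, 4 panels, h=0.3500): 184.300528
T_{1}^{(1)} = 198.870203 + (198.870203 − 255.573248)/3 = 179.969188
T_{2}^{(1)} = 184.300528 + (184.300528 − 198.870203)/3 = 179.443970
T_{2}^{(2)} = 179.443970 + (179.443970 − 179.969188)/15 = 179.408955

179.4090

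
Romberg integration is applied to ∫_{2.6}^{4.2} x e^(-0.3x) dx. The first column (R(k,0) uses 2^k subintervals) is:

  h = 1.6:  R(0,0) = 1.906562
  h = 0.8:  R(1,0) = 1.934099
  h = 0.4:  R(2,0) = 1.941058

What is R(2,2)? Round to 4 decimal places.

Richardson extrapolation on the trapezoidal column (denominator 4−1=3):
R(1,1) = (4·1.934099 − 1.906562) / 3 = 1.943278
R(2,1) = (4·1.941058 − 1.934099) / 3 = 1.943378
R(2,2) = (16·1.943378 − 1.943278) / 15 = 1.943385

1.9434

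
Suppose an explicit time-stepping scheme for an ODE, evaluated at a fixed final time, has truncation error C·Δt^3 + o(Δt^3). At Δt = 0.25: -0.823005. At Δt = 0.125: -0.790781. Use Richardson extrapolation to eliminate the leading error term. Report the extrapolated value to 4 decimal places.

-0.7862

Extrapolated value = (8·A(Δt/2) − A(Δt)) / (8 − 1)
= (8·(-0.790781) − (-0.823005)) / 7
= -5.503243 / 7 = -0.786178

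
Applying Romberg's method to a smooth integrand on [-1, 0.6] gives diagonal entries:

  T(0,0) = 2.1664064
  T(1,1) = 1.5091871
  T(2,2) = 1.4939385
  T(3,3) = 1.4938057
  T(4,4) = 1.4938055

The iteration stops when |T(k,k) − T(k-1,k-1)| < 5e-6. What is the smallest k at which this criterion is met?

k = 4

|T(1,1) − T(0,0)| = 0.6572193 ≥ 5e-6
|T(2,2) − T(1,1)| = 0.0152486 ≥ 5e-6
|T(3,3) − T(2,2)| = 0.0001328 ≥ 5e-6
|T(4,4) − T(3,3)| = 0.0000002 < 5e-6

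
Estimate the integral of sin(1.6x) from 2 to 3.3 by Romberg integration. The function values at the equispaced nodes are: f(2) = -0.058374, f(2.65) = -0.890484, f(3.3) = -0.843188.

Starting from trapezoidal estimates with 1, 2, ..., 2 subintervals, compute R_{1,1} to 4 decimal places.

-0.9671

R_{0,0} (trapezoid, 1 panel, h=1.3000): -0.586015
R_{1,0} (trapezoid, 2 panels, h=0.6500): -0.871822
R_{1,1} = -0.871822 + (-0.871822 − (-0.586015))/3 = -0.967091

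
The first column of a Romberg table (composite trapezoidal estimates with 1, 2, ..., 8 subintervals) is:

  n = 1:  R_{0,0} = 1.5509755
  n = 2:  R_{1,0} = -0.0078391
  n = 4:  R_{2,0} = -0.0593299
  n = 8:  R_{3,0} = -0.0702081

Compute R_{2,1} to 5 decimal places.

-0.07649

R_{2,1} = -0.0593299 + (-0.0593299 − (-0.0078391))/3 = -0.0764935
(Column j=1 coincides with Simpson's rule on the same nodes.)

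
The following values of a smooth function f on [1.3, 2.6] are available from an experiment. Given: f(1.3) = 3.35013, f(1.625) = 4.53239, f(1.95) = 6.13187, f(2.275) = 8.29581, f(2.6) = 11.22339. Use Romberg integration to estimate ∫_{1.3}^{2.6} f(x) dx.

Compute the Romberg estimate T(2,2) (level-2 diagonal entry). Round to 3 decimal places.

8.466

T(0,0) (trapezoid, 1 panel, h=1.3000): 9.47279
T(1,0) (trapezoid, 2 panels, h=0.6500): 8.72211
T(2,0) (trapezoid, 4 panels, h=0.3250): 8.53022
T(1,1) = 8.72211 + (8.72211 − 9.47279)/3 = 8.47188
T(2,1) = 8.53022 + (8.53022 − 8.72211)/3 = 8.46626
T(2,2) = 8.46626 + (8.46626 − 8.47188)/15 = 8.46589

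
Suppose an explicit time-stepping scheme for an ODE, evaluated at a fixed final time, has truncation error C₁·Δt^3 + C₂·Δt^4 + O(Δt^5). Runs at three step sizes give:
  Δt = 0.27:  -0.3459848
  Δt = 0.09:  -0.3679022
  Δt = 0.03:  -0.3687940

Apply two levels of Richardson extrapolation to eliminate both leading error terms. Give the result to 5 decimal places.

-0.36883

First eliminate the Δt^3 term (factor 3^3 = 27):
  B₁ = (27·(-0.3679022) − (-0.3459848))/26 = -0.3687452
  B₂ = (27·(-0.3687940) − (-0.3679022))/26 = -0.3688283
Then eliminate the Δt^4 term (factor 3^4 = 81):
  (81·(-0.3688283) − (-0.3687452))/80 = -0.3688293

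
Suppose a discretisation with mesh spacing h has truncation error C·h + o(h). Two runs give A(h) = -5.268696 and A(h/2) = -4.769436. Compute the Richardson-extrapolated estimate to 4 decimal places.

The leading error scales as h; refining by a factor of 2 reduces it by 2^1 = 2.
Extrapolated value = (2·A(h/2) − A(h)) / (2 − 1)
= (2·(-4.769436) − (-5.268696)) / 1
= -4.270176 / 1 = -4.270176

-4.2702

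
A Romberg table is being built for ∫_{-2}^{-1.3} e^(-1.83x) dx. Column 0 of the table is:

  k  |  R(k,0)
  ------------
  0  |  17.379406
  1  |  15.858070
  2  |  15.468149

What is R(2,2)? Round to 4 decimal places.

R(1,1) = 15.858070 + (15.858070 − 17.379406)/3 = 15.350958
R(2,1) = (4·15.468149 − 15.858070) / 3 = 15.338175
R(2,2) = (16·15.338175 − 15.350958) / 15 = 15.337323

15.3373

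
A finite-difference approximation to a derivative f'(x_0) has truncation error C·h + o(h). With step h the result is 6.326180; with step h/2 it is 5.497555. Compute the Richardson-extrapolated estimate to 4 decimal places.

4.6689

Extrapolated value = (2·A(h/2) − A(h)) / (2 − 1)
= (2·5.497555 − 6.326180) / 1
= 4.668930 / 1 = 4.668930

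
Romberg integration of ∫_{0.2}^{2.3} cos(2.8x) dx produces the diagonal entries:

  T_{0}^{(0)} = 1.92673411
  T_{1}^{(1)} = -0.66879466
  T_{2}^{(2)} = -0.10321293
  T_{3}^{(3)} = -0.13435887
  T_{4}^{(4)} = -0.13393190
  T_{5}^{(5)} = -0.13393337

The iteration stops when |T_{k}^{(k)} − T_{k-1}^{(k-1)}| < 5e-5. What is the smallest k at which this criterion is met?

k = 5

|T_{1}^{(1)} − T_{0}^{(0)}| = 2.59552877 ≥ 5e-5
|T_{2}^{(2)} − T_{1}^{(1)}| = 0.56558173 ≥ 5e-5
|T_{3}^{(3)} − T_{2}^{(2)}| = 0.03114594 ≥ 5e-5
|T_{4}^{(4)} − T_{3}^{(3)}| = 0.00042697 ≥ 5e-5
|T_{5}^{(5)} − T_{4}^{(4)}| = 0.00000147 < 5e-5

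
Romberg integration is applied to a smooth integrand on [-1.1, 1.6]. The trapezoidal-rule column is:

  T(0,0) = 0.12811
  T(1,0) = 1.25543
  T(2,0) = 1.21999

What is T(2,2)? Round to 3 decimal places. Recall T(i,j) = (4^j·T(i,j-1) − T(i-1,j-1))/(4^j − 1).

1.180

T(1,1) = 1.25543 + (1.25543 − 0.12811)/3 = 1.63120
T(2,1) = 1.21999 + (1.21999 − 1.25543)/3 = 1.20818
T(2,2) = 1.20818 + (1.20818 − 1.63120)/15 = 1.17998
(Column j=1 coincides with Simpson's rule on the same nodes.)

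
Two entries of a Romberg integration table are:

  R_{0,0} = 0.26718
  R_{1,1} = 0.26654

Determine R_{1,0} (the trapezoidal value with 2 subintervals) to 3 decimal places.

From R_{1,1} = (4·R_{1,0} − R_{0,0})/3, solve for R_{1,0}:
4·R_{1,0} = 3·0.26654 + 0.26718 = 1.06680
R_{1,0} = 0.26670

0.267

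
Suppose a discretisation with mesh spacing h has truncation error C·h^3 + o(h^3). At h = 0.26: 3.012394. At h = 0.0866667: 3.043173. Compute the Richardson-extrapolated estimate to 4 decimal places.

Extrapolated value = (27·A(h/3) − A(h)) / (27 − 1)
= (27·3.043173 − 3.012394) / 26
= 79.153277 / 26 = 3.044357

3.0444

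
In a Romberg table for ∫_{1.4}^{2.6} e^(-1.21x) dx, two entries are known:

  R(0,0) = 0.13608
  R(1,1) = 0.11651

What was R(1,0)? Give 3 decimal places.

From R(1,1) = (4·R(1,0) − R(0,0))/3, solve for R(1,0):
4·R(1,0) = 3·0.11651 + 0.13608 = 0.48561
R(1,0) = 0.12140

0.121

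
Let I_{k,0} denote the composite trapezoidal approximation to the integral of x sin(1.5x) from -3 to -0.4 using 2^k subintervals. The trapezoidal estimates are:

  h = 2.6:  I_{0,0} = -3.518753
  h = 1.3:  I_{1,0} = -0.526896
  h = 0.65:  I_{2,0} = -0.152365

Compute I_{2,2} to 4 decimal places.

Richardson extrapolation on the trapezoidal column (denominator 4−1=3):
I_{1,1} = (4·(-0.526896) − (-3.518753)) / 3 = 0.470390
I_{2,1} = -0.152365 + (-0.152365 − (-0.526896))/3 = -0.027521
I_{2,2} = (16·(-0.027521) − 0.470390) / 15 = -0.060715
(Column j=1 coincides with Simpson's rule on the same nodes.)

-0.0607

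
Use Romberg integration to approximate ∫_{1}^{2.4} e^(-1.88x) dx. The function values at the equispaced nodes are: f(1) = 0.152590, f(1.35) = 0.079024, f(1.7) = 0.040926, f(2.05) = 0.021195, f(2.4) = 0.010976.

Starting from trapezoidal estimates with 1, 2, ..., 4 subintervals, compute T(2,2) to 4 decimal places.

0.0753

T(0,0) (trapezoid, 1 panel, h=1.4000): 0.114496
T(1,0) (trapezoid, 2 panels, h=0.7000): 0.085896
T(2,0) (trapezoid, 4 panels, h=0.3500): 0.078025
T(1,1) = 0.085896 + (0.085896 − 0.114496)/3 = 0.076363
T(2,1) = 0.078025 + (0.078025 − 0.085896)/3 = 0.075401
T(2,2) = 0.075401 + (0.075401 − 0.076363)/15 = 0.075337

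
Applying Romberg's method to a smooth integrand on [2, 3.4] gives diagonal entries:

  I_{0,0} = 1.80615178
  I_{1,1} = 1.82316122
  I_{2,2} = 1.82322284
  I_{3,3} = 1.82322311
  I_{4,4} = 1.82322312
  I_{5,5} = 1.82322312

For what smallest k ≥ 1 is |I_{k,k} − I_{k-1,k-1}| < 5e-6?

k = 3

|I_{1,1} − I_{0,0}| = 0.01700944 ≥ 5e-6
|I_{2,2} − I_{1,1}| = 0.00006162 ≥ 5e-6
|I_{3,3} − I_{2,2}| = 0.00000027 < 5e-6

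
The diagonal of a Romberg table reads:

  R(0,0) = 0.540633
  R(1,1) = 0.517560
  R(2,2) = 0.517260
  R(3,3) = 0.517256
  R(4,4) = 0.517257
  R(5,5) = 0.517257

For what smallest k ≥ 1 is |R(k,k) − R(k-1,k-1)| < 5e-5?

|R(1,1) − R(0,0)| = 0.023073 ≥ 5e-5
|R(2,2) − R(1,1)| = 0.000300 ≥ 5e-5
|R(3,3) − R(2,2)| = 0.000004 < 5e-5

k = 3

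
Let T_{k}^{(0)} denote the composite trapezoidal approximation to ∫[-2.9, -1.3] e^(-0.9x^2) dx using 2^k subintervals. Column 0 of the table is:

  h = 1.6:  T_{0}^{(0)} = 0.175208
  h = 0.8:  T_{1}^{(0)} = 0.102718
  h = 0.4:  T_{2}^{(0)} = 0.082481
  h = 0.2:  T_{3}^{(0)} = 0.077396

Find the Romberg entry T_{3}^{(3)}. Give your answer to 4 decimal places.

0.0757

Richardson extrapolation on the trapezoidal column (denominator 4−1=3):
T_{1}^{(1)} = 0.102718 + (0.102718 − 0.175208)/3 = 0.078555
T_{2}^{(1)} = (4·0.082481 − 0.102718) / 3 = 0.075735
T_{3}^{(1)} = (4·0.077396 − 0.082481) / 3 = 0.075701
T_{2}^{(2)} = 0.075735 + (0.075735 − 0.078555)/15 = 0.075547
T_{3}^{(2)} = (16·0.075701 − 0.075735) / 15 = 0.075699
T_{3}^{(3)} = 0.075699 + (0.075699 − 0.075547)/63 = 0.075701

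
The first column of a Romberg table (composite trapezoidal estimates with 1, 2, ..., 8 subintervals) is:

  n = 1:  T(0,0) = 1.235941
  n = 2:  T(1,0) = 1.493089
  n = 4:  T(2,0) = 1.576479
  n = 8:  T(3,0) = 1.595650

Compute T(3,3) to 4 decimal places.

Richardson extrapolation on the trapezoidal column (denominator 4−1=3):
T(1,1) = 1.493089 + (1.493089 − 1.235941)/3 = 1.578805
T(2,1) = (4·1.576479 − 1.493089) / 3 = 1.604276
T(3,1) = (4·1.595650 − 1.576479) / 3 = 1.602040
T(2,2) = 1.604276 + (1.604276 − 1.578805)/15 = 1.605974
T(3,2) = (16·1.602040 − 1.604276) / 15 = 1.601891
T(3,3) = 1.601891 + (1.601891 − 1.605974)/63 = 1.601826

1.6018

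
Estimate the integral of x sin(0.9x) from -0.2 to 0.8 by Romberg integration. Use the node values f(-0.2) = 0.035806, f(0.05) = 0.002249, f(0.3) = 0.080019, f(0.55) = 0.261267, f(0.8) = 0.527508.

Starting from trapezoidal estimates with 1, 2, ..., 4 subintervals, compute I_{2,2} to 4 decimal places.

0.1482

I_{0,0} (trapezoid, 1 panel, h=1.0000): 0.281657
I_{1,0} (trapezoid, 2 panels, h=0.5000): 0.180838
I_{2,0} (trapezoid, 4 panels, h=0.2500): 0.156298
I_{1,1} = 0.180838 + (0.180838 − 0.281657)/3 = 0.147232
I_{2,1} = 0.156298 + (0.156298 − 0.180838)/3 = 0.148118
I_{2,2} = 0.148118 + (0.148118 − 0.147232)/15 = 0.148177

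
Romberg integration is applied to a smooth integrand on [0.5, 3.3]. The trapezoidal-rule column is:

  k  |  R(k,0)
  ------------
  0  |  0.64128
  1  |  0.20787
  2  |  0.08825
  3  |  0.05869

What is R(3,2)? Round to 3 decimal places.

R(2,1) = (4·0.08825 − 0.20787) / 3 = 0.04838
R(3,1) = (4·0.05869 − 0.08825) / 3 = 0.04884
R(3,2) = 0.04884 + (0.04884 − 0.04838)/15 = 0.04887

0.049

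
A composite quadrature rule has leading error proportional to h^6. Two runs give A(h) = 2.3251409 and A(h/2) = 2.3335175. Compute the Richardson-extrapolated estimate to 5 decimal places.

The leading error scales as h^6; refining by a factor of 2 reduces it by 2^6 = 64.
Extrapolated value = (64·A(h/2) − A(h)) / (64 − 1)
= (64·2.3335175 − 2.3251409) / 63
= 147.0199791 / 63 = 2.3336505

2.33365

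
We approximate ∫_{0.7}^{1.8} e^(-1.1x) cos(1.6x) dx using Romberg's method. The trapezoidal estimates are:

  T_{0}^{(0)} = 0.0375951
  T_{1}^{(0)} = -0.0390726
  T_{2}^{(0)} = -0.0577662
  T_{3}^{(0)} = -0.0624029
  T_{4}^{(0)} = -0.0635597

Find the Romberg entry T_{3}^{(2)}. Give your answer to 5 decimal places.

T_{2}^{(1)} = -0.0577662 + (-0.0577662 − (-0.0390726))/3 = -0.0639974
T_{3}^{(1)} = (4·(-0.0624029) − (-0.0577662)) / 3 = -0.0639485
T_{3}^{(2)} = -0.0639485 + (-0.0639485 − (-0.0639974))/15 = -0.0639452

-0.06395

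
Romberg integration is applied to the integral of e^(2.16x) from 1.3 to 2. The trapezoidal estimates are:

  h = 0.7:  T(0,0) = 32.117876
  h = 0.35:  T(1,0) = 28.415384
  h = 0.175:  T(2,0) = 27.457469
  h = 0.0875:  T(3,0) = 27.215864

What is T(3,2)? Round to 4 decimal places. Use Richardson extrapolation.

Richardson extrapolation on the trapezoidal column (denominator 4−1=3):
T(2,1) = (4·27.457469 − 28.415384) / 3 = 27.138164
T(3,1) = (4·27.215864 − 27.457469) / 3 = 27.135329
T(3,2) = 27.135329 + (27.135329 − 27.138164)/15 = 27.135140

27.1351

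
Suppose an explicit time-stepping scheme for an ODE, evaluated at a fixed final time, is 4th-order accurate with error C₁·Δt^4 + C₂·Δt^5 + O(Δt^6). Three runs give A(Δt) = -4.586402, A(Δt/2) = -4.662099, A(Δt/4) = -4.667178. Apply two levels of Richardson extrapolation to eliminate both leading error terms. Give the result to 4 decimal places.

-4.6675

First eliminate the Δt^4 term (factor 2^4 = 16):
  B₁ = (16·(-4.662099) − (-4.586402))/15 = -4.667145
  B₂ = (16·(-4.667178) − (-4.662099))/15 = -4.667517
Then eliminate the Δt^5 term (factor 2^5 = 32):
  (32·(-4.667517) − (-4.667145))/31 = -4.667529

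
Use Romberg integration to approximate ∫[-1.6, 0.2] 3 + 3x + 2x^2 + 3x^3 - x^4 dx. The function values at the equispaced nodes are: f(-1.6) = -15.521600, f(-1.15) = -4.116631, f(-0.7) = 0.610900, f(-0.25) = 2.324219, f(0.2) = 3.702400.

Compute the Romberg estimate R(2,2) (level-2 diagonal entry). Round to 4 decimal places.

-2.6552

R(0,0) (trapezoid, 1 panel, h=1.8000): -10.637280
R(1,0) (trapezoid, 2 panels, h=0.9000): -4.768830
R(2,0) (trapezoid, 4 panels, h=0.4500): -3.191000
R(1,1) = -4.768830 + (-4.768830 − (-10.637280))/3 = -2.812680
R(2,1) = -3.191000 + (-3.191000 − (-4.768830))/3 = -2.665057
R(2,2) = -2.665057 + (-2.665057 − (-2.812680))/15 = -2.655215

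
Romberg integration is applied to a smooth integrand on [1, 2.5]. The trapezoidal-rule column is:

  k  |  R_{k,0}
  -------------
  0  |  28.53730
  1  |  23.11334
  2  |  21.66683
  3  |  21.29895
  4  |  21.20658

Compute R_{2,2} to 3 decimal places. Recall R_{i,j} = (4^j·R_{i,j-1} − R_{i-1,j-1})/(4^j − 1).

Richardson extrapolation on the trapezoidal column (denominator 4−1=3):
R_{1,1} = (4·23.11334 − 28.53730) / 3 = 21.30535
R_{2,1} = 21.66683 + (21.66683 − 23.11334)/3 = 21.18466
R_{2,2} = 21.18466 + (21.18466 − 21.30535)/15 = 21.17661
(Column j=1 coincides with Simpson's rule on the same nodes.)

21.177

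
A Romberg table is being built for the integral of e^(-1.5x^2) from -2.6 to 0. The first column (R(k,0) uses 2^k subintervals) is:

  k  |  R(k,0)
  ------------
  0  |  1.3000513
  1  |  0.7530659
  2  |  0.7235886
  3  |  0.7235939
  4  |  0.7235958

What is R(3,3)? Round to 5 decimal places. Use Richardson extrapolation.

R(1,1) = (4·0.7530659 − 1.3000513) / 3 = 0.5707374
R(2,1) = 0.7235886 + (0.7235886 − 0.7530659)/3 = 0.7137628
R(3,1) = (4·0.7235939 − 0.7235886) / 3 = 0.7235957
R(2,2) = (16·0.7137628 − 0.5707374) / 15 = 0.7232978
R(3,2) = 0.7235957 + (0.7235957 − 0.7137628)/15 = 0.7242512
R(3,3) = 0.7242512 + (0.7242512 − 0.7232978)/63 = 0.7242663

0.72427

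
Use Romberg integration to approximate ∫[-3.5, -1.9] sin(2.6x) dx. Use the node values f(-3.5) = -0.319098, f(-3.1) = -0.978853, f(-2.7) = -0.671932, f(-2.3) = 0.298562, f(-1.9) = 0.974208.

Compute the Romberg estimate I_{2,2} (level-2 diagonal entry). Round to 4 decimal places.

I_{0,0} (trapezoid, 1 panel, h=1.6000): 0.524088
I_{1,0} (trapezoid, 2 panels, h=0.8000): -0.275502
I_{2,0} (trapezoid, 4 panels, h=0.4000): -0.409867
I_{1,1} = -0.275502 + (-0.275502 − 0.524088)/3 = -0.542032
I_{2,1} = -0.409867 + (-0.409867 − (-0.275502))/3 = -0.454655
I_{2,2} = -0.454655 + (-0.454655 − (-0.542032))/15 = -0.448830

-0.4488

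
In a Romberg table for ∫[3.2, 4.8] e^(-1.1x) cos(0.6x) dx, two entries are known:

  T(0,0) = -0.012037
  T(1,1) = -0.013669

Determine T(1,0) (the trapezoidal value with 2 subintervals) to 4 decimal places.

-0.0133

From T(1,1) = (4·T(1,0) − T(0,0))/3, solve for T(1,0):
4·T(1,0) = 3·(-0.013669) + (-0.012037) = -0.053044
T(1,0) = -0.013261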